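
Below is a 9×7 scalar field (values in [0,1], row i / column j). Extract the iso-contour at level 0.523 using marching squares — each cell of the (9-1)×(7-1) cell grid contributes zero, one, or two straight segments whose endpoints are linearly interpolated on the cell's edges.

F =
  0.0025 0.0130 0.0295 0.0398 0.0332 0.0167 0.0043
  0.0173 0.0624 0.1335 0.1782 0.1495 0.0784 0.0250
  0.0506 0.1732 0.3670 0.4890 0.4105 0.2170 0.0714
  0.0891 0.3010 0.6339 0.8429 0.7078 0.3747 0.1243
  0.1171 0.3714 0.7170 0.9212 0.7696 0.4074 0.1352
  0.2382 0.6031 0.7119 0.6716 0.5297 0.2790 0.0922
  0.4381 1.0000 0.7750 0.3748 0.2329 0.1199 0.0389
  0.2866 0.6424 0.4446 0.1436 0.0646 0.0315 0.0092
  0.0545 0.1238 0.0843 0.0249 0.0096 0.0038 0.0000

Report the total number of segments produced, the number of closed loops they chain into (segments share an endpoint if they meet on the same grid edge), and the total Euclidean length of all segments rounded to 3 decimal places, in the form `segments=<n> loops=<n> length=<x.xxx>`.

cell (2,1): code 0100 → (2.584,2.000)–(3.000,1.667)
cell (2,2): code 1100 → (2.096,3.000)–(2.584,2.000)
cell (2,3): code 1100 → (2.378,4.000)–(2.096,3.000)
cell (2,4): code 1000 → (3.000,4.555)–(2.378,4.000)
cell (3,1): code 0110 → (3.000,1.667)–(4.000,1.439)
cell (3,4): code 1001 → (4.000,4.681)–(3.000,4.555)
cell (4,0): code 0100 → (4.654,1.000)–(5.000,0.780)
cell (4,1): code 1110 → (4.000,1.439)–(4.654,1.000)
cell (4,4): code 1001 → (5.000,4.027)–(4.000,4.681)
cell (5,0): code 0110 → (5.000,0.780)–(6.000,0.151)
cell (5,2): code 1011 → (6.000,2.630)–(5.501,3.000)
cell (5,3): code 0011 → (5.501,3.000)–(5.023,4.000)
cell (5,4): code 0001 → (5.023,4.000)–(5.000,4.027)
cell (6,0): code 0110 → (6.000,0.151)–(7.000,0.664)
cell (6,1): code 1011 → (7.000,1.604)–(6.763,2.000)
cell (6,2): code 0001 → (6.763,2.000)–(6.000,2.630)
cell (7,0): code 0010 → (7.000,0.664)–(7.230,1.000)
cell (7,1): code 0001 → (7.230,1.000)–(7.000,1.604)
total: 18 segments, chained into 1 closed loop(s), length Σ = 14.518260

segments=18 loops=1 length=14.518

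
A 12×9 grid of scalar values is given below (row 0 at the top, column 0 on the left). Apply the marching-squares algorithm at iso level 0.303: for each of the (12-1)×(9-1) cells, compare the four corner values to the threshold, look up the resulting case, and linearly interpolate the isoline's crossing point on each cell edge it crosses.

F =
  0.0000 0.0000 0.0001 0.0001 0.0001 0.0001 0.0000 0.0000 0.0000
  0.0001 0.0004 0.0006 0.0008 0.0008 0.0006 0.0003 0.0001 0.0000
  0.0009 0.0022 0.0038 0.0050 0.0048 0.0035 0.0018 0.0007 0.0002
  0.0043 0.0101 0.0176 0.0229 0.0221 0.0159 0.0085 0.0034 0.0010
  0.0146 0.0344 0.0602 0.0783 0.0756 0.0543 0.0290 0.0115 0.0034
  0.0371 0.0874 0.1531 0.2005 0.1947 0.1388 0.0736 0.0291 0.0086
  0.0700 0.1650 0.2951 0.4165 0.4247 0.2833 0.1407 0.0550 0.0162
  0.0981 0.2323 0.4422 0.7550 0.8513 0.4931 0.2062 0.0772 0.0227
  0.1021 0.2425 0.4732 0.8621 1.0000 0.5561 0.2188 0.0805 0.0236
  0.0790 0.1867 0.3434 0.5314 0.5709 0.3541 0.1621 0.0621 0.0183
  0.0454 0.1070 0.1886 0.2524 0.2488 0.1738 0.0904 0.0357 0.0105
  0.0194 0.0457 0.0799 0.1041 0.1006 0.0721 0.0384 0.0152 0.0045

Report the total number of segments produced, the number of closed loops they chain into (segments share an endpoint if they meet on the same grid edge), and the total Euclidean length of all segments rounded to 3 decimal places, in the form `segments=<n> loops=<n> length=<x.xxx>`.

cell (5,2): code 0100 → (5.475,3.000)–(6.000,2.065)
cell (5,3): code 1100 → (5.471,4.000)–(5.475,3.000)
cell (5,4): code 1000 → (6.000,4.861)–(5.471,4.000)
cell (6,1): code 0100 → (6.054,2.000)–(7.000,1.337)
cell (6,2): code 1110 → (6.000,2.065)–(6.054,2.000)
cell (6,4): code 1101 → (6.094,5.000)–(6.000,4.861)
cell (6,5): code 1000 → (7.000,5.663)–(6.094,5.000)
cell (7,1): code 0110 → (7.000,1.337)–(8.000,1.262)
cell (7,5): code 1001 → (8.000,5.750)–(7.000,5.663)
cell (8,1): code 0110 → (8.000,1.262)–(9.000,1.742)
cell (8,5): code 1001 → (9.000,5.266)–(8.000,5.750)
cell (9,1): code 0010 → (9.000,1.742)–(9.261,2.000)
cell (9,2): code 0011 → (9.261,2.000)–(9.819,3.000)
cell (9,3): code 0011 → (9.819,3.000)–(9.832,4.000)
cell (9,4): code 0011 → (9.832,4.000)–(9.283,5.000)
cell (9,5): code 0001 → (9.283,5.000)–(9.000,5.266)
total: 16 segments, chained into 1 closed loop(s), length Σ = 13.881313

segments=16 loops=1 length=13.881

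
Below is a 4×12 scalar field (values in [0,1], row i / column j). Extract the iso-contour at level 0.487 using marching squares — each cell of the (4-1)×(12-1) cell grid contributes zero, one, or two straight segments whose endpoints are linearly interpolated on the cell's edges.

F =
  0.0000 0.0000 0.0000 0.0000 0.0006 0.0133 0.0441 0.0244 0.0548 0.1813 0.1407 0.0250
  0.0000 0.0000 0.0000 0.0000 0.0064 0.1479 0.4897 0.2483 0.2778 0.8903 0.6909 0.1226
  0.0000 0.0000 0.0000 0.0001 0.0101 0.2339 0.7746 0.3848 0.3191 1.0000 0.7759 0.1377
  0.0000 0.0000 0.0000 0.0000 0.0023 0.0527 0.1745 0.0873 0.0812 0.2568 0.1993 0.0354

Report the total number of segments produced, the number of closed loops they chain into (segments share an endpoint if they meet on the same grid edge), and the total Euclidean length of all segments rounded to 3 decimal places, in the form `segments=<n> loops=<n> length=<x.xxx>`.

segments=14 loops=2 length=11.113

cell (0,5): code 0100 → (0.994,6.000)–(1.000,5.992)
cell (0,6): code 1000 → (1.000,6.011)–(0.994,6.000)
cell (0,8): code 0100 → (0.431,9.000)–(1.000,8.342)
cell (0,9): code 1100 → (0.629,10.000)–(0.431,9.000)
cell (0,10): code 1000 → (1.000,10.359)–(0.629,10.000)
cell (1,5): code 0110 → (1.000,5.992)–(2.000,5.468)
cell (1,6): code 1001 → (2.000,6.738)–(1.000,6.011)
cell (1,8): code 0110 → (1.000,8.342)–(2.000,8.247)
cell (1,10): code 1001 → (2.000,10.453)–(1.000,10.359)
cell (2,5): code 0010 → (2.000,5.468)–(2.479,6.000)
cell (2,6): code 0001 → (2.479,6.000)–(2.000,6.738)
cell (2,8): code 0010 → (2.000,8.247)–(2.690,9.000)
cell (2,9): code 0011 → (2.690,9.000)–(2.501,10.000)
cell (2,10): code 0001 → (2.501,10.000)–(2.000,10.453)
total: 14 segments, chained into 2 closed loop(s), length Σ = 11.112638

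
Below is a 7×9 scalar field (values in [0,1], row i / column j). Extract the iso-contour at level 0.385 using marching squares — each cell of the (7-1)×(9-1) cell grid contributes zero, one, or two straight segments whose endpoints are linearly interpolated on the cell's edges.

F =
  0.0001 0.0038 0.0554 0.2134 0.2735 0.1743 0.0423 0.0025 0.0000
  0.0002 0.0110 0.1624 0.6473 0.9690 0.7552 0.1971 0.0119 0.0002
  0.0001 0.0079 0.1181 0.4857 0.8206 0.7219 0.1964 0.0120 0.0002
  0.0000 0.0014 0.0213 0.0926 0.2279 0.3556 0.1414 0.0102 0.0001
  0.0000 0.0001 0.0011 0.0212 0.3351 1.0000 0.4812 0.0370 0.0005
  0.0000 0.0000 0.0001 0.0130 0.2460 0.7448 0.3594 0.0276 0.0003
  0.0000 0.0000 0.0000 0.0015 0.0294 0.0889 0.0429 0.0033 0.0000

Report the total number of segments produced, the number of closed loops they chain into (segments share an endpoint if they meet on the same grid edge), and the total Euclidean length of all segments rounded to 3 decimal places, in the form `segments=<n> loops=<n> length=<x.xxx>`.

segments=18 loops=2 length=16.375

cell (0,2): code 0100 → (0.395,3.000)–(1.000,2.459)
cell (0,3): code 1100 → (0.160,4.000)–(0.395,3.000)
cell (0,4): code 1100 → (0.363,5.000)–(0.160,4.000)
cell (0,5): code 1000 → (1.000,5.663)–(0.363,5.000)
cell (1,2): code 0110 → (1.000,2.459)–(2.000,2.726)
cell (1,5): code 1001 → (2.000,5.641)–(1.000,5.663)
cell (2,2): code 0010 → (2.000,2.726)–(2.256,3.000)
cell (2,3): code 0011 → (2.256,3.000)–(2.735,4.000)
cell (2,4): code 0011 → (2.735,4.000)–(2.920,5.000)
cell (2,5): code 0001 → (2.920,5.000)–(2.000,5.641)
cell (3,4): code 0100 → (3.046,5.000)–(4.000,4.075)
cell (3,5): code 1100 → (3.717,6.000)–(3.046,5.000)
cell (3,6): code 1000 → (4.000,6.217)–(3.717,6.000)
cell (4,4): code 0110 → (4.000,4.075)–(5.000,4.279)
cell (4,5): code 1011 → (5.000,5.934)–(4.790,6.000)
cell (4,6): code 0001 → (4.790,6.000)–(4.000,6.217)
cell (5,4): code 0010 → (5.000,4.279)–(5.549,5.000)
cell (5,5): code 0001 → (5.549,5.000)–(5.000,5.934)
total: 18 segments, chained into 2 closed loop(s), length Σ = 16.374563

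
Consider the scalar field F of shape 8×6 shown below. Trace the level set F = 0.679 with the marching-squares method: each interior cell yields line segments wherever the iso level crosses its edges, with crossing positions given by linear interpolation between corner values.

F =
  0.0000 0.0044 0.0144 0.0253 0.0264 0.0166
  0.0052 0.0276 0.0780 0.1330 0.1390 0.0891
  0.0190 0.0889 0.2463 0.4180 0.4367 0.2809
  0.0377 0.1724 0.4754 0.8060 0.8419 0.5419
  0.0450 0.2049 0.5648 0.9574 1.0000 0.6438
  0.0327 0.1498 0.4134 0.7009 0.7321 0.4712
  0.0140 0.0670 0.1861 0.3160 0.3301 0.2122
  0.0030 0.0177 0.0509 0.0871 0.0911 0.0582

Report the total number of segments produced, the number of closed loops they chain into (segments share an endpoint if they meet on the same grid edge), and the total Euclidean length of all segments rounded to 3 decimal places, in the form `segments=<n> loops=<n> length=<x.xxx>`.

cell (2,2): code 0100 → (2.673,3.000)–(3.000,2.616)
cell (2,3): code 1100 → (2.598,4.000)–(2.673,3.000)
cell (2,4): code 1000 → (3.000,4.543)–(2.598,4.000)
cell (3,2): code 0110 → (3.000,2.616)–(4.000,2.291)
cell (3,4): code 1001 → (4.000,4.901)–(3.000,4.543)
cell (4,2): code 0110 → (4.000,2.291)–(5.000,2.924)
cell (4,4): code 1001 → (5.000,4.204)–(4.000,4.901)
cell (5,2): code 0010 → (5.000,2.924)–(5.057,3.000)
cell (5,3): code 0011 → (5.057,3.000)–(5.132,4.000)
cell (5,4): code 0001 → (5.132,4.000)–(5.000,4.204)
total: 10 segments, chained into 1 closed loop(s), length Σ = 8.040112

segments=10 loops=1 length=8.040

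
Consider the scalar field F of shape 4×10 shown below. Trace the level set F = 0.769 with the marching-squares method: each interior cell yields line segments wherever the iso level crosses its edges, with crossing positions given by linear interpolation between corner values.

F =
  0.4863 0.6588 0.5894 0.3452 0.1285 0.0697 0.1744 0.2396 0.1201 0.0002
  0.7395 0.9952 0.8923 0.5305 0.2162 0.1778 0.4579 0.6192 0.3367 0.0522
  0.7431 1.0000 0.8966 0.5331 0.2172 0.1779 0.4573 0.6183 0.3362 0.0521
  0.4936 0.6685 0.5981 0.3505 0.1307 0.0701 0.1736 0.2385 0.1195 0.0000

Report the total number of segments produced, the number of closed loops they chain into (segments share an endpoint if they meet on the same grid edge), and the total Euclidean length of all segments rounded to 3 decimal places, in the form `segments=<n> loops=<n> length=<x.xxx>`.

cell (0,0): code 0100 → (0.328,1.000)–(1.000,0.115)
cell (0,1): code 1100 → (0.593,2.000)–(0.328,1.000)
cell (0,2): code 1000 → (1.000,2.341)–(0.593,2.000)
cell (1,0): code 0110 → (1.000,0.115)–(2.000,0.101)
cell (1,2): code 1001 → (2.000,2.351)–(1.000,2.341)
cell (2,0): code 0010 → (2.000,0.101)–(2.697,1.000)
cell (2,1): code 0011 → (2.697,1.000)–(2.427,2.000)
cell (2,2): code 0001 → (2.427,2.000)–(2.000,2.351)
total: 8 segments, chained into 1 closed loop(s), length Σ = 7.403191

segments=8 loops=1 length=7.403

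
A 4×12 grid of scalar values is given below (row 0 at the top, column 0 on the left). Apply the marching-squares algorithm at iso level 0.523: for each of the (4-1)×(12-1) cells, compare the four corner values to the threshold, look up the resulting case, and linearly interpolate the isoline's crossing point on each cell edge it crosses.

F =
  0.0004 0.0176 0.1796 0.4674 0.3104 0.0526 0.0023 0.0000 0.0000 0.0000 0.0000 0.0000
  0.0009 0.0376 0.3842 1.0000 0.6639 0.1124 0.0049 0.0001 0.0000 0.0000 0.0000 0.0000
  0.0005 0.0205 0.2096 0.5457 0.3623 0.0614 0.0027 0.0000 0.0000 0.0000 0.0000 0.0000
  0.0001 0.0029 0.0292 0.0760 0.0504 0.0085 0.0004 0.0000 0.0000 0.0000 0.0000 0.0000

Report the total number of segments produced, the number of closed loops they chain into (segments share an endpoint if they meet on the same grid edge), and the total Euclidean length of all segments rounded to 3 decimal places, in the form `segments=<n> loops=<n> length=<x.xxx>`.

cell (0,2): code 0100 → (0.104,3.000)–(1.000,2.225)
cell (0,3): code 1100 → (0.601,4.000)–(0.104,3.000)
cell (0,4): code 1000 → (1.000,4.255)–(0.601,4.000)
cell (1,2): code 0110 → (1.000,2.225)–(2.000,2.932)
cell (1,3): code 1011 → (2.000,3.124)–(1.467,4.000)
cell (1,4): code 0001 → (1.467,4.000)–(1.000,4.255)
cell (2,2): code 0010 → (2.000,2.932)–(2.048,3.000)
cell (2,3): code 0001 → (2.048,3.000)–(2.000,3.124)
total: 8 segments, chained into 1 closed loop(s), length Σ = 5.772880

segments=8 loops=1 length=5.773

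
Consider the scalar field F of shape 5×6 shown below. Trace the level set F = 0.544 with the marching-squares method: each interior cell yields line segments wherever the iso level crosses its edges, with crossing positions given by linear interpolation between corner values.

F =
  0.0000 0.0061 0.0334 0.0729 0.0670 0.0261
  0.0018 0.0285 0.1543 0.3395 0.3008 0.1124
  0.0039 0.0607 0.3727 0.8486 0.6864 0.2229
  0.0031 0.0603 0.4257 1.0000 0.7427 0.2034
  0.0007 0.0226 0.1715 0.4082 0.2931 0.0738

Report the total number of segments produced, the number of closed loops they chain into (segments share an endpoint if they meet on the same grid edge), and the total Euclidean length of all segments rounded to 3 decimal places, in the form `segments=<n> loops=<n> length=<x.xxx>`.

cell (1,2): code 0100 → (1.402,3.000)–(2.000,2.360)
cell (1,3): code 1100 → (1.631,4.000)–(1.402,3.000)
cell (1,4): code 1000 → (2.000,4.307)–(1.631,4.000)
cell (2,2): code 0110 → (2.000,2.360)–(3.000,2.206)
cell (2,4): code 1001 → (3.000,4.368)–(2.000,4.307)
cell (3,2): code 0010 → (3.000,2.206)–(3.771,3.000)
cell (3,3): code 0011 → (3.771,3.000)–(3.442,4.000)
cell (3,4): code 0001 → (3.442,4.000)–(3.000,4.368)
total: 8 segments, chained into 1 closed loop(s), length Σ = 7.130482

segments=8 loops=1 length=7.130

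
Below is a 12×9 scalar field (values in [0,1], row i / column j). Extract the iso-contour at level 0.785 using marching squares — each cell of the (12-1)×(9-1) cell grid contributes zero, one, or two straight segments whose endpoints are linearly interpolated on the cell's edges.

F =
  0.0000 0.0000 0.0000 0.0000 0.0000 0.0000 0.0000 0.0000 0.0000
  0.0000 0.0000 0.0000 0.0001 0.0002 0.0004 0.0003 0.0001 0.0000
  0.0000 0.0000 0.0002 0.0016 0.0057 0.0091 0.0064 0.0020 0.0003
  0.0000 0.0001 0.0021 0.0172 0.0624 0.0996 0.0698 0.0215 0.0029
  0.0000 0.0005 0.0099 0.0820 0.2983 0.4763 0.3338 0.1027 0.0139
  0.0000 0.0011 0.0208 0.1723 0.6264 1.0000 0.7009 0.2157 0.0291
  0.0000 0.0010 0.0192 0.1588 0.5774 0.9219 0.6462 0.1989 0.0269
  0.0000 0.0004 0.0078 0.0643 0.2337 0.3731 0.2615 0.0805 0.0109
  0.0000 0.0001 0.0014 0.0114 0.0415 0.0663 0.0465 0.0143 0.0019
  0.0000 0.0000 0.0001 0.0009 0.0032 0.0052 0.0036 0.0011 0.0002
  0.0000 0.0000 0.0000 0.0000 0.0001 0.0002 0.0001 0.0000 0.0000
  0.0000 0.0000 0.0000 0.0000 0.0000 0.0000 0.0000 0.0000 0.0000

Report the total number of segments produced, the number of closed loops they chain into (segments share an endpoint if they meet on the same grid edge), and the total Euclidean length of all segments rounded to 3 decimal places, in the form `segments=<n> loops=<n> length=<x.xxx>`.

segments=6 loops=1 length=4.600

cell (4,4): code 0100 → (4.589,5.000)–(5.000,4.425)
cell (4,5): code 1000 → (5.000,5.719)–(4.589,5.000)
cell (5,4): code 0110 → (5.000,4.425)–(6.000,4.603)
cell (5,5): code 1001 → (6.000,5.497)–(5.000,5.719)
cell (6,4): code 0010 → (6.000,4.603)–(6.249,5.000)
cell (6,5): code 0001 → (6.249,5.000)–(6.000,5.497)
total: 6 segments, chained into 1 closed loop(s), length Σ = 4.599734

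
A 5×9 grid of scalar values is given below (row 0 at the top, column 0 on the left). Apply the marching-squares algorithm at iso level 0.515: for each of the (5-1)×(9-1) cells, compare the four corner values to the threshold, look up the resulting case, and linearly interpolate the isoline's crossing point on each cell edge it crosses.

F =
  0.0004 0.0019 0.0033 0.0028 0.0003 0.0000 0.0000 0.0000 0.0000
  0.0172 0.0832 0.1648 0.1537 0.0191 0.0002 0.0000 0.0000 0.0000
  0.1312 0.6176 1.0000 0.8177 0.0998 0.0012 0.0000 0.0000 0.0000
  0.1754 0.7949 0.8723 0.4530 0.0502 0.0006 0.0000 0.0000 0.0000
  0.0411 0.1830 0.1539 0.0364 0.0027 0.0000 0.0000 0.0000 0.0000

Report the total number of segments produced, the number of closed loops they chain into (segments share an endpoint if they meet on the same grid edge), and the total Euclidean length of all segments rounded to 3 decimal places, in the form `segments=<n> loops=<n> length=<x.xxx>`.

cell (1,0): code 0100 → (1.808,1.000)–(2.000,0.789)
cell (1,1): code 1100 → (1.419,2.000)–(1.808,1.000)
cell (1,2): code 1100 → (1.544,3.000)–(1.419,2.000)
cell (1,3): code 1000 → (2.000,3.422)–(1.544,3.000)
cell (2,0): code 0110 → (2.000,0.789)–(3.000,0.548)
cell (2,2): code 1011 → (3.000,2.852)–(2.830,3.000)
cell (2,3): code 0001 → (2.830,3.000)–(2.000,3.422)
cell (3,0): code 0010 → (3.000,0.548)–(3.457,1.000)
cell (3,1): code 0011 → (3.457,1.000)–(3.497,2.000)
cell (3,2): code 0001 → (3.497,2.000)–(3.000,2.852)
total: 10 segments, chained into 1 closed loop(s), length Σ = 7.802122

segments=10 loops=1 length=7.802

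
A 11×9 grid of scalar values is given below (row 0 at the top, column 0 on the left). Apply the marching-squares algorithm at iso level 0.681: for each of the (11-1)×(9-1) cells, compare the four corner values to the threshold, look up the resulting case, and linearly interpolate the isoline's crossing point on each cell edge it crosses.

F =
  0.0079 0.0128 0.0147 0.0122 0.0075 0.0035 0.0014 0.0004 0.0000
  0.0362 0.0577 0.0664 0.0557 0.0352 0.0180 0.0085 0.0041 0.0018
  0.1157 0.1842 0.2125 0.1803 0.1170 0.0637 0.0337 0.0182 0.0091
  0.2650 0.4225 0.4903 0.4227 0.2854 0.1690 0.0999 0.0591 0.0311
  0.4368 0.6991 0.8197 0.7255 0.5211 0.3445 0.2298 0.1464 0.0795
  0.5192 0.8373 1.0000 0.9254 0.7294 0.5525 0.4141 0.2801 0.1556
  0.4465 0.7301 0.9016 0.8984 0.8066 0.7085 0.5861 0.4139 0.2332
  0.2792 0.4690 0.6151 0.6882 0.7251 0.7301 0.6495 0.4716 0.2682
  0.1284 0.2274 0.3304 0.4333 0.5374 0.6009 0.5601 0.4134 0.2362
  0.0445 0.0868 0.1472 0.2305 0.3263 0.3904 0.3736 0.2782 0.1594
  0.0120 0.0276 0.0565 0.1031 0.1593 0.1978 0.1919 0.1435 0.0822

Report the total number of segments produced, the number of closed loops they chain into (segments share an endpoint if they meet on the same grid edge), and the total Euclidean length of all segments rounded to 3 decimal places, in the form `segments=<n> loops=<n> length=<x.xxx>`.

segments=18 loops=1 length=13.696

cell (3,0): code 0100 → (3.935,1.000)–(4.000,0.931)
cell (3,1): code 1100 → (3.579,2.000)–(3.935,1.000)
cell (3,2): code 1100 → (3.853,3.000)–(3.579,2.000)
cell (3,3): code 1000 → (4.000,3.218)–(3.853,3.000)
cell (4,0): code 0110 → (4.000,0.931)–(5.000,0.509)
cell (4,3): code 1101 → (4.768,4.000)–(4.000,3.218)
cell (4,4): code 1000 → (5.000,4.274)–(4.768,4.000)
cell (5,0): code 0110 → (5.000,0.509)–(6.000,0.827)
cell (5,4): code 1101 → (5.824,5.000)–(5.000,4.274)
cell (5,5): code 1000 → (6.000,5.225)–(5.824,5.000)
cell (6,0): code 0010 → (6.000,0.827)–(6.188,1.000)
cell (6,1): code 0011 → (6.188,1.000)–(6.770,2.000)
cell (6,2): code 0111 → (6.770,2.000)–(7.000,2.902)
cell (6,5): code 1001 → (7.000,5.609)–(6.000,5.225)
cell (7,2): code 0010 → (7.000,2.902)–(7.028,3.000)
cell (7,3): code 0011 → (7.028,3.000)–(7.235,4.000)
cell (7,4): code 0011 → (7.235,4.000)–(7.380,5.000)
cell (7,5): code 0001 → (7.380,5.000)–(7.000,5.609)
total: 18 segments, chained into 1 closed loop(s), length Σ = 13.696204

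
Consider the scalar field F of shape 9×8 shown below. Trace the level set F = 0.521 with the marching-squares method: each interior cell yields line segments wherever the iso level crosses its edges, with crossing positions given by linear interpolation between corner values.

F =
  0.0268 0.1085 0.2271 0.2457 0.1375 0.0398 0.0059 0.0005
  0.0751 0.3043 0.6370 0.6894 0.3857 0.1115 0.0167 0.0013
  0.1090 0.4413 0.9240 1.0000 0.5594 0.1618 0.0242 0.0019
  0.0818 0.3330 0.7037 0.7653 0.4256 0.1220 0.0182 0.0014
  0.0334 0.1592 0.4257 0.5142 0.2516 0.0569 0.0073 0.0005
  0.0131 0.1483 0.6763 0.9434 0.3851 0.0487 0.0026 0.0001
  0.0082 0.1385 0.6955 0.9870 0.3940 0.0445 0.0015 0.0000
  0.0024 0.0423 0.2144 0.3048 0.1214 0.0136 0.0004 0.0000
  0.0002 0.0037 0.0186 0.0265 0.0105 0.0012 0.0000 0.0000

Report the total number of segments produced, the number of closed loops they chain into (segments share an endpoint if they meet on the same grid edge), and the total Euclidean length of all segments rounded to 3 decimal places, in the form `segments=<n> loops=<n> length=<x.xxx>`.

cell (0,1): code 0100 → (0.717,2.000)–(1.000,1.651)
cell (0,2): code 1100 → (0.620,3.000)–(0.717,2.000)
cell (0,3): code 1000 → (1.000,3.554)–(0.620,3.000)
cell (1,1): code 0110 → (1.000,1.651)–(2.000,1.165)
cell (1,3): code 1101 → (1.779,4.000)–(1.000,3.554)
cell (1,4): code 1000 → (2.000,4.097)–(1.779,4.000)
cell (2,1): code 0110 → (2.000,1.165)–(3.000,1.507)
cell (2,3): code 1011 → (3.000,3.719)–(2.287,4.000)
cell (2,4): code 0001 → (2.287,4.000)–(2.000,4.097)
cell (3,1): code 0010 → (3.000,1.507)–(3.657,2.000)
cell (3,2): code 0011 → (3.657,2.000)–(3.973,3.000)
cell (3,3): code 0001 → (3.973,3.000)–(3.000,3.719)
cell (4,1): code 0100 → (4.380,2.000)–(5.000,1.706)
cell (4,2): code 1100 → (4.016,3.000)–(4.380,2.000)
cell (4,3): code 1000 → (5.000,3.757)–(4.016,3.000)
cell (5,1): code 0110 → (5.000,1.706)–(6.000,1.687)
cell (5,3): code 1001 → (6.000,3.786)–(5.000,3.757)
cell (6,1): code 0010 → (6.000,1.687)–(6.363,2.000)
cell (6,2): code 0011 → (6.363,2.000)–(6.683,3.000)
cell (6,3): code 0001 → (6.683,3.000)–(6.000,3.786)
total: 20 segments, chained into 2 closed loop(s), length Σ = 17.145014

segments=20 loops=2 length=17.145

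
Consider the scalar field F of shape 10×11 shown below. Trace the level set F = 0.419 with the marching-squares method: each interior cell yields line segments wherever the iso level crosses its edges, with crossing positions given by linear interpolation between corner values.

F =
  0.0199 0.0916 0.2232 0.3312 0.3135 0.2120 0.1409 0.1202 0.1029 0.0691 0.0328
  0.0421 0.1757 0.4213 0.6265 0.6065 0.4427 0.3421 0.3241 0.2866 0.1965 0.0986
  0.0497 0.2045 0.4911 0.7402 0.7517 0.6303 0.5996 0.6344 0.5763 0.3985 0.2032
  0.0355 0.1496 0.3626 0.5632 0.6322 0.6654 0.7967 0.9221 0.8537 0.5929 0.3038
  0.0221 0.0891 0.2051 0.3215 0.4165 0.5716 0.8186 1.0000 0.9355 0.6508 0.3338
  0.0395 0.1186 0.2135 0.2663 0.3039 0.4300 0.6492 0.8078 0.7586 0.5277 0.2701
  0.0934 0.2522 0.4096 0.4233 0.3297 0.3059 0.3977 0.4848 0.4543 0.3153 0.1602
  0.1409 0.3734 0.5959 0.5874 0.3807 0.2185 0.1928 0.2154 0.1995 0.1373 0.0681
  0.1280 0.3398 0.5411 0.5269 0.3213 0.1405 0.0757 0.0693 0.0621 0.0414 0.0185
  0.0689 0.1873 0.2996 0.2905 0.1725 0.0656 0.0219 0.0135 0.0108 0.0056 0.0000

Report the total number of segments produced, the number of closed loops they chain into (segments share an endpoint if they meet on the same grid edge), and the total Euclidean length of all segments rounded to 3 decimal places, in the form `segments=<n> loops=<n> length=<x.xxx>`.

cell (0,1): code 0100 → (0.988,2.000)–(1.000,1.991)
cell (0,2): code 1100 → (0.297,3.000)–(0.988,2.000)
cell (0,3): code 1100 → (0.360,4.000)–(0.297,3.000)
cell (0,4): code 1100 → (0.897,5.000)–(0.360,4.000)
cell (0,5): code 1000 → (1.000,5.236)–(0.897,5.000)
cell (1,1): code 0110 → (1.000,1.991)–(2.000,1.748)
cell (1,5): code 1101 → (1.299,6.000)–(1.000,5.236)
cell (1,6): code 1100 → (1.306,7.000)–(1.299,6.000)
cell (1,7): code 1100 → (1.457,8.000)–(1.306,7.000)
cell (1,8): code 1000 → (2.000,8.885)–(1.457,8.000)
cell (2,1): code 0010 → (2.000,1.748)–(2.561,2.000)
cell (2,2): code 0111 → (2.561,2.000)–(3.000,2.281)
cell (2,8): code 1101 → (2.105,9.000)–(2.000,8.885)
cell (2,9): code 1000 → (3.000,9.602)–(2.105,9.000)
cell (3,2): code 0010 → (3.000,2.281)–(3.597,3.000)
cell (3,3): code 0011 → (3.597,3.000)–(3.988,4.000)
cell (3,4): code 0111 → (3.988,4.000)–(4.000,4.016)
cell (3,9): code 1001 → (4.000,9.731)–(3.000,9.602)
cell (4,4): code 0110 → (4.000,4.016)–(5.000,4.913)
cell (4,9): code 1001 → (5.000,9.422)–(4.000,9.731)
cell (5,2): code 0100 → (5.973,3.000)–(6.000,2.686)
cell (5,3): code 1000 → (6.000,3.046)–(5.973,3.000)
cell (5,4): code 0010 → (5.000,4.913)–(5.089,5.000)
cell (5,5): code 0011 → (5.089,5.000)–(5.915,6.000)
cell (5,6): code 0111 → (5.915,6.000)–(6.000,6.245)
cell (5,8): code 1011 → (6.000,8.254)–(5.512,9.000)
cell (5,9): code 0001 → (5.512,9.000)–(5.000,9.422)
cell (6,1): code 0100 → (6.050,2.000)–(7.000,1.205)
cell (6,2): code 1110 → (6.000,2.686)–(6.050,2.000)
cell (6,3): code 1001 → (7.000,3.815)–(6.000,3.046)
cell (6,6): code 0010 → (6.000,6.245)–(6.244,7.000)
cell (6,7): code 0011 → (6.244,7.000)–(6.139,8.000)
cell (6,8): code 0001 → (6.139,8.000)–(6.000,8.254)
cell (7,1): code 0110 → (7.000,1.205)–(8.000,1.393)
cell (7,3): code 1001 → (8.000,3.525)–(7.000,3.815)
cell (8,1): code 0010 → (8.000,1.393)–(8.506,2.000)
cell (8,2): code 0011 → (8.506,2.000)–(8.456,3.000)
cell (8,3): code 0001 → (8.456,3.000)–(8.000,3.525)
total: 38 segments, chained into 2 closed loop(s), length Σ = 29.746079

segments=38 loops=2 length=29.746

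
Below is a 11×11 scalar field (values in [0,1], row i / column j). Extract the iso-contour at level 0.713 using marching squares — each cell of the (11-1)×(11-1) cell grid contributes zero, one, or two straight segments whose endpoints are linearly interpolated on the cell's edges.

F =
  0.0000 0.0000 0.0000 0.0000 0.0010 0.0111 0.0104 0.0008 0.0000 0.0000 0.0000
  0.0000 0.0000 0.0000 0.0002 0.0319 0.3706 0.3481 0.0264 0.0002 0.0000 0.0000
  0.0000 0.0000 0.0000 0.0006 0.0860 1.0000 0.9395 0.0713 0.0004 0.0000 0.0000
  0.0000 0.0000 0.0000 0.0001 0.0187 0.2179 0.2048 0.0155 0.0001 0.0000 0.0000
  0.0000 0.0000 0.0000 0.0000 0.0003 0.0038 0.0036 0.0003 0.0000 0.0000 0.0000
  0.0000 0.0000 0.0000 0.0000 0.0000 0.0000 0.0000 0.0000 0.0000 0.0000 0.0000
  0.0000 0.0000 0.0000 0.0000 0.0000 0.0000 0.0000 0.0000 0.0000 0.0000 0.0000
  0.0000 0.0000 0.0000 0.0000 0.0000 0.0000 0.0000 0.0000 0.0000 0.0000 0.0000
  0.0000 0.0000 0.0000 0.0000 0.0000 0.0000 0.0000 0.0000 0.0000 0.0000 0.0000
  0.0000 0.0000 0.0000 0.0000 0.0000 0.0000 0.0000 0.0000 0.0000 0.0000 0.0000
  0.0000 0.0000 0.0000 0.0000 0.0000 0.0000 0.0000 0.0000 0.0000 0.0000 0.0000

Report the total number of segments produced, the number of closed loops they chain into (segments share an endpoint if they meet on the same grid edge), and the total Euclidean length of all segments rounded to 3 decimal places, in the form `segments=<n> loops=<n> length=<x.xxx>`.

cell (1,4): code 0100 → (1.544,5.000)–(2.000,4.686)
cell (1,5): code 1100 → (1.617,6.000)–(1.544,5.000)
cell (1,6): code 1000 → (2.000,6.261)–(1.617,6.000)
cell (2,4): code 0010 → (2.000,4.686)–(2.367,5.000)
cell (2,5): code 0011 → (2.367,5.000)–(2.308,6.000)
cell (2,6): code 0001 → (2.308,6.000)–(2.000,6.261)
total: 6 segments, chained into 1 closed loop(s), length Σ = 3.908259

segments=6 loops=1 length=3.908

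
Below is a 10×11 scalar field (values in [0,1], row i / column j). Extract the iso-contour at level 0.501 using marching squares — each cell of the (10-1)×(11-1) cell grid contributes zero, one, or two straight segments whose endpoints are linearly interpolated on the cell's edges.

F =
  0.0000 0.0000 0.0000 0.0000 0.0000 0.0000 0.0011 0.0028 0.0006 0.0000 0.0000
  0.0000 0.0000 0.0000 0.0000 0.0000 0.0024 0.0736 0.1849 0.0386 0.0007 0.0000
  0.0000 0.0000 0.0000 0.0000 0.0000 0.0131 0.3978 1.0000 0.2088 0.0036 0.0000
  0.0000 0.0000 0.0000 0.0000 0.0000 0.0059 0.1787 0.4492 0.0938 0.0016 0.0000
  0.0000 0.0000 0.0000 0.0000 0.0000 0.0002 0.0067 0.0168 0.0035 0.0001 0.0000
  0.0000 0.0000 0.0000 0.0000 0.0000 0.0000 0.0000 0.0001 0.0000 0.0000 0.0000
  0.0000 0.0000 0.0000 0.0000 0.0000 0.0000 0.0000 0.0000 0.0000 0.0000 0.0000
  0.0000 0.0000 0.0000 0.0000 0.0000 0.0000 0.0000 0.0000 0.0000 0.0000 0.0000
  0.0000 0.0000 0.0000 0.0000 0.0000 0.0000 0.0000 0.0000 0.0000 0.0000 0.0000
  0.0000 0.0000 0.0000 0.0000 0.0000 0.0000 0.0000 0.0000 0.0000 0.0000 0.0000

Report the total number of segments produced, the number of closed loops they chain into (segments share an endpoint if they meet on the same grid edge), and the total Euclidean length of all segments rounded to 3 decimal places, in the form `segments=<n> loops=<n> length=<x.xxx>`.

segments=4 loops=1 length=4.241

cell (1,6): code 0100 → (1.388,7.000)–(2.000,6.171)
cell (1,7): code 1000 → (2.000,7.631)–(1.388,7.000)
cell (2,6): code 0010 → (2.000,6.171)–(2.906,7.000)
cell (2,7): code 0001 → (2.906,7.000)–(2.000,7.631)
total: 4 segments, chained into 1 closed loop(s), length Σ = 4.240814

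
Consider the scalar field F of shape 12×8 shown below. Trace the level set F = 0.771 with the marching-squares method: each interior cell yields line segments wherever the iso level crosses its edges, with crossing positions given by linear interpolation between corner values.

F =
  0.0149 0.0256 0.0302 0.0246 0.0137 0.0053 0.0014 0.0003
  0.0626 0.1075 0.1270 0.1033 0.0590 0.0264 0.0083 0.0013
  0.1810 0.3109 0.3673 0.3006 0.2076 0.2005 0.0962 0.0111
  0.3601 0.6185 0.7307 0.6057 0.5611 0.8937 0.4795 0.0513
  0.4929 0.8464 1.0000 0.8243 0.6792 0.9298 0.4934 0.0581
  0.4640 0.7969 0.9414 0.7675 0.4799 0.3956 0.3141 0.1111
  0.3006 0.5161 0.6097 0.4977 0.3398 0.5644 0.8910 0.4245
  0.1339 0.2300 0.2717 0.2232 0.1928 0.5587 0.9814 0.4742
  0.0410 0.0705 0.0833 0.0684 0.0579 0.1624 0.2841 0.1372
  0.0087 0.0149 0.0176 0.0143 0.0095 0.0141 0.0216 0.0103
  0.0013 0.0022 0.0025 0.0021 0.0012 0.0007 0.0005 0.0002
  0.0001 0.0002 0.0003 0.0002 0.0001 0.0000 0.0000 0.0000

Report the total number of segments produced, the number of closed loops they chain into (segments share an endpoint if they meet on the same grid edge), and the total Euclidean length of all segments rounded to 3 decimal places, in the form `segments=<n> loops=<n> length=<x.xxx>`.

cell (2,4): code 0100 → (2.823,5.000)–(3.000,4.631)
cell (2,5): code 1000 → (3.000,5.296)–(2.823,5.000)
cell (3,0): code 0100 → (3.669,1.000)–(4.000,0.787)
cell (3,1): code 1100 → (3.150,2.000)–(3.669,1.000)
cell (3,2): code 1100 → (3.756,3.000)–(3.150,2.000)
cell (3,3): code 1000 → (4.000,3.367)–(3.756,3.000)
cell (3,4): code 0110 → (3.000,4.631)–(4.000,4.366)
cell (3,5): code 1001 → (4.000,5.364)–(3.000,5.296)
cell (4,0): code 0110 → (4.000,0.787)–(5.000,0.922)
cell (4,2): code 1011 → (5.000,2.980)–(4.938,3.000)
cell (4,3): code 0001 → (4.938,3.000)–(4.000,3.367)
cell (4,4): code 0010 → (4.000,4.366)–(4.297,5.000)
cell (4,5): code 0001 → (4.297,5.000)–(4.000,5.364)
cell (5,0): code 0010 → (5.000,0.922)–(5.092,1.000)
cell (5,1): code 0011 → (5.092,1.000)–(5.514,2.000)
cell (5,2): code 0001 → (5.514,2.000)–(5.000,2.980)
cell (5,5): code 0100 → (5.792,6.000)–(6.000,5.633)
cell (5,6): code 1000 → (6.000,6.257)–(5.792,6.000)
cell (6,5): code 0110 → (6.000,5.633)–(7.000,5.502)
cell (6,6): code 1001 → (7.000,6.415)–(6.000,6.257)
cell (7,5): code 0010 → (7.000,5.502)–(7.302,6.000)
cell (7,6): code 0001 → (7.302,6.000)–(7.000,6.415)
total: 22 segments, chained into 3 closed loop(s), length Σ = 15.354571

segments=22 loops=3 length=15.355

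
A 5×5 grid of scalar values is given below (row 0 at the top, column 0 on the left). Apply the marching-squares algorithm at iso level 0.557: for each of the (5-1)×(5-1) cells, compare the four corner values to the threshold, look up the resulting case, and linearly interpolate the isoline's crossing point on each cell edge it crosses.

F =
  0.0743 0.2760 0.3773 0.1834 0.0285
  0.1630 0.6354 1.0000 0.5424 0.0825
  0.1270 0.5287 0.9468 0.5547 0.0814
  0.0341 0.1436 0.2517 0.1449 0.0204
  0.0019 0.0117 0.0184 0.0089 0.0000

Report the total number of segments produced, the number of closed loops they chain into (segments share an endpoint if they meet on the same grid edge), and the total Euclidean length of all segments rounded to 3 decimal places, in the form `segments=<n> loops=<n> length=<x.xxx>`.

segments=8 loops=1 length=6.847

cell (0,0): code 0100 → (0.782,1.000)–(1.000,0.834)
cell (0,1): code 1100 → (0.289,2.000)–(0.782,1.000)
cell (0,2): code 1000 → (1.000,2.968)–(0.289,2.000)
cell (1,0): code 0010 → (1.000,0.834)–(1.735,1.000)
cell (1,1): code 0111 → (1.735,1.000)–(2.000,1.068)
cell (1,2): code 1001 → (2.000,2.994)–(1.000,2.968)
cell (2,1): code 0010 → (2.000,1.068)–(2.561,2.000)
cell (2,2): code 0001 → (2.561,2.000)–(2.000,2.994)
total: 8 segments, chained into 1 closed loop(s), length Σ = 6.847239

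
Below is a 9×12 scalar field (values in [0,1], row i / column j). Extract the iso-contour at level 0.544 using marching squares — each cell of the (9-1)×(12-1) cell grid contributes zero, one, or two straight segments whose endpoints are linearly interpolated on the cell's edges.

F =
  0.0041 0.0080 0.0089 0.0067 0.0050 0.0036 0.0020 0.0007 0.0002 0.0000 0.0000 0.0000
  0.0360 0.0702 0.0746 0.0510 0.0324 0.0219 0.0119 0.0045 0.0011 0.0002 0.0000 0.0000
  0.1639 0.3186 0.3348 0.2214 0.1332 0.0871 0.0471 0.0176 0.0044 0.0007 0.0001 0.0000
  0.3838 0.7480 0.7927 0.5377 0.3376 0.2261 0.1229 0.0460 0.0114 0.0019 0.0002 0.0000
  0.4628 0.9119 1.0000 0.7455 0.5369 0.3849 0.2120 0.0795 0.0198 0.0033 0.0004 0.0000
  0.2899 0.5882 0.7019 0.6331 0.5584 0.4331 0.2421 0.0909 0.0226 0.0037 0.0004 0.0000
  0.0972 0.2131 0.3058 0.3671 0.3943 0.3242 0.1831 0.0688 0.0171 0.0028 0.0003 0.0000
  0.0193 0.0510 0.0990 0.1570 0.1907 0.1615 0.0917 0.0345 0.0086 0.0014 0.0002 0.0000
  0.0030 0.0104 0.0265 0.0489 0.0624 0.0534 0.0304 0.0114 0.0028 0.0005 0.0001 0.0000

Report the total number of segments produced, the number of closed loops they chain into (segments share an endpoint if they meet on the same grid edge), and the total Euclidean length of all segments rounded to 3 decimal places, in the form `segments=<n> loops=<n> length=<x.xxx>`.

segments=14 loops=1 length=10.914

cell (2,0): code 0100 → (2.525,1.000)–(3.000,0.440)
cell (2,1): code 1100 → (2.457,2.000)–(2.525,1.000)
cell (2,2): code 1000 → (3.000,2.975)–(2.457,2.000)
cell (3,0): code 0110 → (3.000,0.440)–(4.000,0.181)
cell (3,2): code 1101 → (3.030,3.000)–(3.000,2.975)
cell (3,3): code 1000 → (4.000,3.966)–(3.030,3.000)
cell (4,0): code 0110 → (4.000,0.181)–(5.000,0.852)
cell (4,3): code 1101 → (4.330,4.000)–(4.000,3.966)
cell (4,4): code 1000 → (5.000,4.115)–(4.330,4.000)
cell (5,0): code 0010 → (5.000,0.852)–(5.118,1.000)
cell (5,1): code 0011 → (5.118,1.000)–(5.399,2.000)
cell (5,2): code 0011 → (5.399,2.000)–(5.335,3.000)
cell (5,3): code 0011 → (5.335,3.000)–(5.088,4.000)
cell (5,4): code 0001 → (5.088,4.000)–(5.000,4.115)
total: 14 segments, chained into 1 closed loop(s), length Σ = 10.914472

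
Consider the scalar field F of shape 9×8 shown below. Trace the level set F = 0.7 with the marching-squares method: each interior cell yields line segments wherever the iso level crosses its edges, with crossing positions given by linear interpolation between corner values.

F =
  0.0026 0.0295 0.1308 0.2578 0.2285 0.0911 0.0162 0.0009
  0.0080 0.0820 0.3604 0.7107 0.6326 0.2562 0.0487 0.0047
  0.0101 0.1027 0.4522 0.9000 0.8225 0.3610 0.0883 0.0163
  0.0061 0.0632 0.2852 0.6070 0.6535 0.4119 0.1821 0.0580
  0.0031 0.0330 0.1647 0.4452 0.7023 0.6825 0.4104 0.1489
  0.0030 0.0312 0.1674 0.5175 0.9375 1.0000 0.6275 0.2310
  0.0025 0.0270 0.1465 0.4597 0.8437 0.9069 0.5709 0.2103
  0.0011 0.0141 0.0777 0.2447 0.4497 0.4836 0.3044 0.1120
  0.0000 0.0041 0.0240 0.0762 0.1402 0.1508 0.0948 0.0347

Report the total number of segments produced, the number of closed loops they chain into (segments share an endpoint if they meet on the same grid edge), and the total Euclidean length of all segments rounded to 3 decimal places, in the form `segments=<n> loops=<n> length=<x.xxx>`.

cell (0,2): code 0100 → (0.976,3.000)–(1.000,2.969)
cell (0,3): code 1000 → (1.000,3.137)–(0.976,3.000)
cell (1,2): code 0110 → (1.000,2.969)–(2.000,2.553)
cell (1,3): code 1101 → (1.355,4.000)–(1.000,3.137)
cell (1,4): code 1000 → (2.000,4.265)–(1.355,4.000)
cell (2,2): code 0010 → (2.000,2.553)–(2.683,3.000)
cell (2,3): code 0011 → (2.683,3.000)–(2.725,4.000)
cell (2,4): code 0001 → (2.725,4.000)–(2.000,4.265)
cell (3,3): code 0100 → (3.953,4.000)–(4.000,3.991)
cell (3,4): code 1000 → (4.000,4.116)–(3.953,4.000)
cell (4,3): code 0110 → (4.000,3.991)–(5.000,3.435)
cell (4,4): code 1101 → (4.055,5.000)–(4.000,4.116)
cell (4,5): code 1000 → (5.000,5.805)–(4.055,5.000)
cell (5,3): code 0110 → (5.000,3.435)–(6.000,3.626)
cell (5,5): code 1001 → (6.000,5.616)–(5.000,5.805)
cell (6,3): code 0010 → (6.000,3.626)–(6.365,4.000)
cell (6,4): code 0011 → (6.365,4.000)–(6.489,5.000)
cell (6,5): code 0001 → (6.489,5.000)–(6.000,5.616)
total: 18 segments, chained into 2 closed loop(s), length Σ = 13.277179

segments=18 loops=2 length=13.277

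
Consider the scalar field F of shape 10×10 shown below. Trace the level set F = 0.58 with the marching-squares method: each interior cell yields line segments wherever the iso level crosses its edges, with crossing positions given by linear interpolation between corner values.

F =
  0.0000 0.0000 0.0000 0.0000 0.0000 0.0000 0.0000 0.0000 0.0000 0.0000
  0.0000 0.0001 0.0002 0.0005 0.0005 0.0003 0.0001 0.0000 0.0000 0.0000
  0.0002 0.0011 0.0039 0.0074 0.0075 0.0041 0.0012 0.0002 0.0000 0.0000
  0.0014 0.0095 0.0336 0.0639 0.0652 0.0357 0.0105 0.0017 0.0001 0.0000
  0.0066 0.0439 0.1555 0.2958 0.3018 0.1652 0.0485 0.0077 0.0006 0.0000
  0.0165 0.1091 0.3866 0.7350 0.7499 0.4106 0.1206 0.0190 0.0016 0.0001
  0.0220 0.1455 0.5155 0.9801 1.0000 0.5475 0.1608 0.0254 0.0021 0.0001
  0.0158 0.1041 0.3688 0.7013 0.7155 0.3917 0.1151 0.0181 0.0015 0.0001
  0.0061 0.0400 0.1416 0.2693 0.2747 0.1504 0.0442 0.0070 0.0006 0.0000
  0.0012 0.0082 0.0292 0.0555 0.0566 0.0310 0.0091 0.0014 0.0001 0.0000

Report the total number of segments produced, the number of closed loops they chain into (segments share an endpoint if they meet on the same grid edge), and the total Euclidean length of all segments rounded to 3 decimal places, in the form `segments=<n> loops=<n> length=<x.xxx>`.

cell (4,2): code 0100 → (4.647,3.000)–(5.000,2.555)
cell (4,3): code 1100 → (4.621,4.000)–(4.647,3.000)
cell (4,4): code 1000 → (5.000,4.501)–(4.621,4.000)
cell (5,2): code 0110 → (5.000,2.555)–(6.000,2.139)
cell (5,4): code 1001 → (6.000,4.928)–(5.000,4.501)
cell (6,2): code 0110 → (6.000,2.139)–(7.000,2.635)
cell (6,4): code 1001 → (7.000,4.418)–(6.000,4.928)
cell (7,2): code 0010 → (7.000,2.635)–(7.281,3.000)
cell (7,3): code 0011 → (7.281,3.000)–(7.307,4.000)
cell (7,4): code 0001 → (7.307,4.000)–(7.000,4.418)
total: 10 segments, chained into 1 closed loop(s), length Σ = 8.585780

segments=10 loops=1 length=8.586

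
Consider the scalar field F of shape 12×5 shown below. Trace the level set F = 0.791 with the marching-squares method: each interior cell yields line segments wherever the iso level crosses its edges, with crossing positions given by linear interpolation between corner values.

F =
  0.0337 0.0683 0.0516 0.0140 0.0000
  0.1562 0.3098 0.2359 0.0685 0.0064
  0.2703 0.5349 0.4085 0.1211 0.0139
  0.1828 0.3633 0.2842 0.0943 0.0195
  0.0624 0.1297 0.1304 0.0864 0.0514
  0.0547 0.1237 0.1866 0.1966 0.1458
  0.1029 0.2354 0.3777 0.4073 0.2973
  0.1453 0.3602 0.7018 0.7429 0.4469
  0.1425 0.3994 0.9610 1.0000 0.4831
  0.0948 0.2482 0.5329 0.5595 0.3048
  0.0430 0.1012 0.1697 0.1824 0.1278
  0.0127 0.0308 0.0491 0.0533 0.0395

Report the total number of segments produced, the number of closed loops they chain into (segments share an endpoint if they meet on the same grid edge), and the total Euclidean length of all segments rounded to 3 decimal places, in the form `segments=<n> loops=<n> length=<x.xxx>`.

cell (7,1): code 0100 → (7.344,2.000)–(8.000,1.697)
cell (7,2): code 1100 → (7.187,3.000)–(7.344,2.000)
cell (7,3): code 1000 → (8.000,3.404)–(7.187,3.000)
cell (8,1): code 0010 → (8.000,1.697)–(8.397,2.000)
cell (8,2): code 0011 → (8.397,2.000)–(8.474,3.000)
cell (8,3): code 0001 → (8.474,3.000)–(8.000,3.404)
total: 6 segments, chained into 1 closed loop(s), length Σ = 4.768210

segments=6 loops=1 length=4.768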